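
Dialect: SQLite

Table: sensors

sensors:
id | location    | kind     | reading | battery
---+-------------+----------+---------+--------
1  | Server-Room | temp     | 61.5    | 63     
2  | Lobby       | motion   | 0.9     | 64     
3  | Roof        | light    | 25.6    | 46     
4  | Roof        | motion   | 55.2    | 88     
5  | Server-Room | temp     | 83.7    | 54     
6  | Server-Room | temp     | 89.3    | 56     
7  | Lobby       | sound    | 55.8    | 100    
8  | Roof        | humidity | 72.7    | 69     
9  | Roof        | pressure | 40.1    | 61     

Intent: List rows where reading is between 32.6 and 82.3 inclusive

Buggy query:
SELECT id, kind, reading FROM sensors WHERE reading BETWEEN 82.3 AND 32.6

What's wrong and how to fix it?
Bug: BETWEEN expects the lower bound first; with 82.3 AND 32.6 the range is empty

Fix: Write BETWEEN 32.6 AND 82.3

Corrected query:
SELECT id, kind, reading FROM sensors WHERE reading BETWEEN 32.6 AND 82.3

Result:
id | kind     | reading
---+----------+--------
1  | temp     | 61.5   
4  | motion   | 55.2   
7  | sound    | 55.8   
8  | humidity | 72.7   
9  | pressure | 40.1   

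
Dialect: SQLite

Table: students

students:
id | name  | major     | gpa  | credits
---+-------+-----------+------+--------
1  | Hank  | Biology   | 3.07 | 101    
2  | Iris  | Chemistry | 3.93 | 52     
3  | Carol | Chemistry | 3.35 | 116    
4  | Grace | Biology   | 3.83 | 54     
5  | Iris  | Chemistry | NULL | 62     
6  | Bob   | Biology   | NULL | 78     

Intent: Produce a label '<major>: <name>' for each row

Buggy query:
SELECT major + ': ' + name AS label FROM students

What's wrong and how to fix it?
Bug: '+' is numeric addition; on text columns SQLite converts them to 0 instead of concatenating

Fix: Replace + with || to concatenate text

Corrected query:
SELECT major || ': ' || name AS label FROM students

Result:
label           
----------------
Biology: Hank   
Chemistry: Iris 
Chemistry: Carol
Biology: Grace  
Chemistry: Iris 
Biology: Bob    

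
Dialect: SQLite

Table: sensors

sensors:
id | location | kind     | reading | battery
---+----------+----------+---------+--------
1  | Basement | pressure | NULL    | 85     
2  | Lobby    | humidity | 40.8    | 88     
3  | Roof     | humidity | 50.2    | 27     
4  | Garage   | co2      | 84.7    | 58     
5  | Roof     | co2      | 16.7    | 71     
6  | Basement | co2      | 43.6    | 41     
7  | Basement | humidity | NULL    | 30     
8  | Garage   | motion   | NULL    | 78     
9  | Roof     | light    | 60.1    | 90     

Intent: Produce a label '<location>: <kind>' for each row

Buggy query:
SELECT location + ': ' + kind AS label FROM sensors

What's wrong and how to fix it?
Bug: '+' is numeric addition; on text columns SQLite converts them to 0 instead of concatenating

Fix: Use the || operator for string concatenation

Corrected query:
SELECT location || ': ' || kind AS label FROM sensors

Result:
label             
------------------
Basement: pressure
Lobby: humidity   
Roof: humidity    
Garage: co2       
Roof: co2         
Basement: co2     
Basement: humidity
Garage: motion    
Roof: light       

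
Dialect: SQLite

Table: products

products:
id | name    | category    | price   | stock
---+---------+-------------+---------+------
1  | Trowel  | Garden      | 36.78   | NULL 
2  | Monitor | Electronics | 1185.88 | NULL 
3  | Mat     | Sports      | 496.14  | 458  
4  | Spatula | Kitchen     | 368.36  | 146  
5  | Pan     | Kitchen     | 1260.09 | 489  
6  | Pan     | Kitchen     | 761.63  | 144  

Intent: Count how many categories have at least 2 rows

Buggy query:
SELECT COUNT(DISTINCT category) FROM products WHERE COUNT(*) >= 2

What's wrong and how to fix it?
Bug: WHERE filters individual rows, not groups, so a group-level COUNT is invalid there

Fix: Group first with HAVING COUNT(*) >= 2, then COUNT the resulting groups

Corrected query:
SELECT COUNT(*) FROM (SELECT category FROM products GROUP BY category HAVING COUNT(*) >= 2)

Result:
COUNT(*)
--------
1       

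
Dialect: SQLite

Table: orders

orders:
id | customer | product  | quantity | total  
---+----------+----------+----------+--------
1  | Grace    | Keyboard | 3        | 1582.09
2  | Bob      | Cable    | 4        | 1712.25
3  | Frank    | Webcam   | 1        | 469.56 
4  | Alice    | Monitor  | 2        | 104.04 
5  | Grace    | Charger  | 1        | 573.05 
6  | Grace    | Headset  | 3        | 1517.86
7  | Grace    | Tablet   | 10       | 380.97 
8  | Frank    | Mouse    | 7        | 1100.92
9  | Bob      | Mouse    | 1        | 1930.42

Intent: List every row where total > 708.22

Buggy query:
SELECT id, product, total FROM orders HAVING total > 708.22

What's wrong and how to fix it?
Bug: This is a non-aggregate query (no GROUP BY, no aggregates), so in SQLite the HAVING clause is invalid here; a row-level condition belongs in WHERE

Fix: Use WHERE for row-level filtering

Corrected query:
SELECT id, product, total FROM orders WHERE total > 708.22

Result:
id | product  | total  
---+----------+--------
1  | Keyboard | 1582.09
2  | Cable    | 1712.25
6  | Headset  | 1517.86
8  | Mouse    | 1100.92
9  | Mouse    | 1930.42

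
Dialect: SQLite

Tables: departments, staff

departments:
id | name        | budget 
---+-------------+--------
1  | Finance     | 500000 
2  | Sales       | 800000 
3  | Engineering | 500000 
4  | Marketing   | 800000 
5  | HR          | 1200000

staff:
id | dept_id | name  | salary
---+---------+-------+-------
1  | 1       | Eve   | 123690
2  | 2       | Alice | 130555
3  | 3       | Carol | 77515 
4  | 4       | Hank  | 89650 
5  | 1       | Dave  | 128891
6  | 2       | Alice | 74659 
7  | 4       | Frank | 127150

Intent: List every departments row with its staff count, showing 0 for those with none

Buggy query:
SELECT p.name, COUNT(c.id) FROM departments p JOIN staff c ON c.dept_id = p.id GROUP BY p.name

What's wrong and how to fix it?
Bug: An inner join excludes parents with zero children

Fix: Switch to LEFT JOIN to retain unmatched parent rows

Corrected query:
SELECT p.name, COUNT(c.id) FROM departments p LEFT JOIN staff c ON c.dept_id = p.id GROUP BY p.name

Result:
name        | COUNT(c.id)
------------+------------
Engineering | 1          
Finance     | 2          
HR          | 0          
Marketing   | 2          
Sales       | 2          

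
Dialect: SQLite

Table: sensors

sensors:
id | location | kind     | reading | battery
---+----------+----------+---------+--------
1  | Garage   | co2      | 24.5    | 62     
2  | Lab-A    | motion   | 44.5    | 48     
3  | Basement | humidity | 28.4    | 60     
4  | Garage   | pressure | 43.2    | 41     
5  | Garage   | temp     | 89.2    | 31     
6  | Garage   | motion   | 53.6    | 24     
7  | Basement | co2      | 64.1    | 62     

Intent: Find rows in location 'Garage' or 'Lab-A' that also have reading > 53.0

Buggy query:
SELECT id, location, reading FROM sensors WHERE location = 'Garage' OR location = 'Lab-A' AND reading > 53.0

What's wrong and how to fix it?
Bug: Without parentheses, AND is evaluated before OR, so the reading filter only applies to the 'Lab-A' branch

Fix: Group the OR with parentheses (or use IN), then AND the threshold

Corrected query:
SELECT id, location, reading FROM sensors WHERE (location = 'Garage' OR location = 'Lab-A') AND reading > 53.0

Result:
id | location | reading
---+----------+--------
5  | Garage   | 89.2   
6  | Garage   | 53.6   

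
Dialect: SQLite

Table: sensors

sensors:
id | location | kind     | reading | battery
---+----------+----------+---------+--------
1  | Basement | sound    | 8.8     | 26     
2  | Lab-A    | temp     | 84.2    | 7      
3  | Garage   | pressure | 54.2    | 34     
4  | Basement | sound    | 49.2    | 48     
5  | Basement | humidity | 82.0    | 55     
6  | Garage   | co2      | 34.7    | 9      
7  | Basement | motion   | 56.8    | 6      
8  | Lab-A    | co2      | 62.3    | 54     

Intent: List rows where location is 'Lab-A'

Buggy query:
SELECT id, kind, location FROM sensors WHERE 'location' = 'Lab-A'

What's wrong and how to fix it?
Bug: Single quotes denote string literals in SQL; the column name is being compared as a constant string

Fix: Remove the quotes around the column name (or use double quotes for an identifier)

Corrected query:
SELECT id, kind, location FROM sensors WHERE location = 'Lab-A'

Result:
id | kind | location
---+------+---------
2  | temp | Lab-A   
8  | co2  | Lab-A   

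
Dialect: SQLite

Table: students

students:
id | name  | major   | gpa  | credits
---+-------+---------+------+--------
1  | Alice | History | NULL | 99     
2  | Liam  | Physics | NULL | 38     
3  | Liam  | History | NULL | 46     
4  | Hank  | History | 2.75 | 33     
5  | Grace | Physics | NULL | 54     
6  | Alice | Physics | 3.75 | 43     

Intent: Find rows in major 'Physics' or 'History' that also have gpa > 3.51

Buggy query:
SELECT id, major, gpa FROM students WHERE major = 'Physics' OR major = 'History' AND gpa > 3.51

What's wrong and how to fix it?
Bug: Without parentheses, AND is evaluated before OR, so the gpa filter only applies to the 'History' branch

Fix: Group the OR with parentheses (or use IN), then AND the threshold

Corrected query:
SELECT id, major, gpa FROM students WHERE (major = 'Physics' OR major = 'History') AND gpa > 3.51

Result:
id | major   | gpa 
---+---------+-----
6  | Physics | 3.75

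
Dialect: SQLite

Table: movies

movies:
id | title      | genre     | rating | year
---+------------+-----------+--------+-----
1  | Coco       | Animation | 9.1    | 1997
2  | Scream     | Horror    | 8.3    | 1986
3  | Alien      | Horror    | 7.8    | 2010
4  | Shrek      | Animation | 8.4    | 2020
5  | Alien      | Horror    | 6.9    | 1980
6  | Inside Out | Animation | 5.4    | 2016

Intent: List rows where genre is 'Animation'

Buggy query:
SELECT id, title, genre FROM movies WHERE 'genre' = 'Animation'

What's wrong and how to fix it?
Bug: 'genre' in single quotes is a string literal, not the column; the comparison is literal-vs-literal and never true

Fix: Remove the quotes around the column name (or use double quotes for an identifier)

Corrected query:
SELECT id, title, genre FROM movies WHERE genre = 'Animation'

Result:
id | title      | genre    
---+------------+----------
1  | Coco       | Animation
4  | Shrek      | Animation
6  | Inside Out | Animation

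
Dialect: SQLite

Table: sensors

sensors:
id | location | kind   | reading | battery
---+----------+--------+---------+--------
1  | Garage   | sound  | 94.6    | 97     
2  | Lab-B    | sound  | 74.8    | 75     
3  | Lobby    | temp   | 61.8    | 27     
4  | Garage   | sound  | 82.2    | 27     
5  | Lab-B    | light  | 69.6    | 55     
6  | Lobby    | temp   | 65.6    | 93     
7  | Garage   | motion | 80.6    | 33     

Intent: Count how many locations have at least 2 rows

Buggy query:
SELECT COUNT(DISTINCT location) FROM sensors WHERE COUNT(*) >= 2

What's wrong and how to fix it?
Bug: WHERE filters individual rows, not groups, so a group-level COUNT is invalid there

Fix: Group first with HAVING COUNT(*) >= 2, then COUNT the resulting groups

Corrected query:
SELECT COUNT(*) FROM (SELECT location FROM sensors GROUP BY location HAVING COUNT(*) >= 2)

Result:
COUNT(*)
--------
3       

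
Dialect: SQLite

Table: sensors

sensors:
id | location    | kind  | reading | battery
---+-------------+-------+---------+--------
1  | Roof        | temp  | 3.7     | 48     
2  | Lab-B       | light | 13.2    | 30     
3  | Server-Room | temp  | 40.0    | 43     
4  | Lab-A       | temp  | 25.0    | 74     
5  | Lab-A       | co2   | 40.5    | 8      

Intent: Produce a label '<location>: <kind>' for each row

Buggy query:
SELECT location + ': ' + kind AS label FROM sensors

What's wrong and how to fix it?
Bug: SQLite uses || for string concatenation; + coerces text to numbers (yielding 0)

Fix: Replace + with || to concatenate text

Corrected query:
SELECT location || ': ' || kind AS label FROM sensors

Result:
label            
-----------------
Roof: temp       
Lab-B: light     
Server-Room: temp
Lab-A: temp      
Lab-A: co2       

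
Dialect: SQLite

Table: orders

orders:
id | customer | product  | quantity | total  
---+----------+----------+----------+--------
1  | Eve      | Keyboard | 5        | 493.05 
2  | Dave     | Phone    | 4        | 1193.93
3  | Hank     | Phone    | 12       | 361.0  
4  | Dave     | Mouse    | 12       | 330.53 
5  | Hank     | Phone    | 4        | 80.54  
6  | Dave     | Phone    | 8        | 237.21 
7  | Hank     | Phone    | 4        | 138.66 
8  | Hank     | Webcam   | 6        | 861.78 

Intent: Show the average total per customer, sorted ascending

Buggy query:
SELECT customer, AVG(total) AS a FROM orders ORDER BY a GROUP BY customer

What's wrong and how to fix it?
Bug: GROUP BY must precede ORDER BY

Fix: Reorder: SELECT … FROM … GROUP BY … ORDER BY …

Corrected query:
SELECT customer, AVG(total) AS a FROM orders GROUP BY customer ORDER BY a

Result:
customer | a         
---------+-----------
Hank     | 360.495   
Eve      | 493.05    
Dave     | 587.223333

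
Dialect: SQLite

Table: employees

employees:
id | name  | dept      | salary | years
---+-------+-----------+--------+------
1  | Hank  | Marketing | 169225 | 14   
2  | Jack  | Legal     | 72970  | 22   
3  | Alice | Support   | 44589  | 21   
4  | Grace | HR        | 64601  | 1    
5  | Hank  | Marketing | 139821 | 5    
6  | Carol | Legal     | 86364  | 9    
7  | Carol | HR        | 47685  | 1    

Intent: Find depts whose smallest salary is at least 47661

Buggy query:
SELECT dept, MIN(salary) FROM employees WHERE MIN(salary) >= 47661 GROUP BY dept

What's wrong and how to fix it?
Bug: Aggregates like MIN are computed per group after WHERE runs

Fix: Replace WHERE with HAVING after the GROUP BY

Corrected query:
SELECT dept, MIN(salary) FROM employees GROUP BY dept HAVING MIN(salary) >= 47661

Result:
dept      | MIN(salary)
----------+------------
HR        | 47685      
Legal     | 72970      
Marketing | 139821     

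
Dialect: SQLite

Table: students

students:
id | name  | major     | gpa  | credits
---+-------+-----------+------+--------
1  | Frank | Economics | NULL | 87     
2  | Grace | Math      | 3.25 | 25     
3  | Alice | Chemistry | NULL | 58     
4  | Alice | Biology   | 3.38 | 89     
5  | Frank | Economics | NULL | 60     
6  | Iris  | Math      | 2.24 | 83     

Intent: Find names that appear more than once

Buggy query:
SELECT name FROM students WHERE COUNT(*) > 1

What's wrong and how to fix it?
Bug: COUNT(*) is an aggregate and cannot be used in WHERE

Fix: Group first, then use HAVING for the count condition

Corrected query:
SELECT name FROM students GROUP BY name HAVING COUNT(*) > 1

Result:
name 
-----
Alice
Frank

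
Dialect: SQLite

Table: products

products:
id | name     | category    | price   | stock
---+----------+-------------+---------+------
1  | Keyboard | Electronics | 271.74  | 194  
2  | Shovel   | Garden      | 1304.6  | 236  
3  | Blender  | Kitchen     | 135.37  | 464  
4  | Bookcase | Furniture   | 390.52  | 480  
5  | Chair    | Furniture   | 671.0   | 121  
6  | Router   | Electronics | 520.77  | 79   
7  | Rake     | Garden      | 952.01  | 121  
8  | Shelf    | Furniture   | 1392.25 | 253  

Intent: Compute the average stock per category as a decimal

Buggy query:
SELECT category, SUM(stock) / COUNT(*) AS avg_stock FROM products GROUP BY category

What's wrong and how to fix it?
Bug: Both operands are integers, so '/' performs integer division and truncates

Fix: Multiply by 1.0 (or CAST to REAL) to force floating-point division

Corrected query:
SELECT category, SUM(stock) * 1.0 / COUNT(*) AS avg_stock FROM products GROUP BY category

Result:
category    | avg_stock 
------------+-----------
Electronics | 136.5     
Furniture   | 284.666667
Garden      | 178.5     
Kitchen     | 464       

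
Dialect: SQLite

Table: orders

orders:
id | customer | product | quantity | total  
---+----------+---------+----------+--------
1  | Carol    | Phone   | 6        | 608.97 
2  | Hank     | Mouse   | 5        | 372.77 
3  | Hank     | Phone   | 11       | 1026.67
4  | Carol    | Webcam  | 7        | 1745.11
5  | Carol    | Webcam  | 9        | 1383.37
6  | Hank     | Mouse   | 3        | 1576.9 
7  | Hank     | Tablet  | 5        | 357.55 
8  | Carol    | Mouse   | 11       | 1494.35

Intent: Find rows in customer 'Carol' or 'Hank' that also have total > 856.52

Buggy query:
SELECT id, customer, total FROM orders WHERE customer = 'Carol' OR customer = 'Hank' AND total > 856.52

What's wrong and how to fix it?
Bug: AND binds tighter than OR, so this parses as customer = 'Carol' OR (customer = 'Hank' AND total > 856.52)

Fix: Add parentheses around the OR so the AND applies to both alternatives

Corrected query:
SELECT id, customer, total FROM orders WHERE (customer = 'Carol' OR customer = 'Hank') AND total > 856.52

Result:
id | customer | total  
---+----------+--------
3  | Hank     | 1026.67
4  | Carol    | 1745.11
5  | Carol    | 1383.37
6  | Hank     | 1576.9 
8  | Carol    | 1494.35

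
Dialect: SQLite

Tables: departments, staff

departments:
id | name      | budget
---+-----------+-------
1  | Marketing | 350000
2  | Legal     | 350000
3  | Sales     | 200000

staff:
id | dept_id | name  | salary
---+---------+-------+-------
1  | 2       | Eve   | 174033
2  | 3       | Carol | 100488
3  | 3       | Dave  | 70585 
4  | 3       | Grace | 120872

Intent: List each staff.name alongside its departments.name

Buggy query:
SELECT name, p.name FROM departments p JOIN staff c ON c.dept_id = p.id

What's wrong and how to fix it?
Bug: 'name' exists in both joined tables, so the database can't tell which one is meant

Fix: Qualify the column with its table alias (c.name)

Corrected query:
SELECT c.name, p.name FROM departments p JOIN staff c ON c.dept_id = p.id

Result:
name  | name 
------+------
Eve   | Legal
Carol | Sales
Dave  | Sales
Grace | Sales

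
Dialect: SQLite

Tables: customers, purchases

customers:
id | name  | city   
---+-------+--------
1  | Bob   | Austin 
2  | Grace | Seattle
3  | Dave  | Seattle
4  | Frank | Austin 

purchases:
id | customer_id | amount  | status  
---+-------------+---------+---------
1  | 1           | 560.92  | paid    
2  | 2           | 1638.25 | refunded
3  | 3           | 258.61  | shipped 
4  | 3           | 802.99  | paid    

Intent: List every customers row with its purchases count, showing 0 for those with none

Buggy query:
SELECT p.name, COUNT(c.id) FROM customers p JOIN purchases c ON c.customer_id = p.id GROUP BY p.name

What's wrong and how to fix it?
Bug: An inner join excludes parents with zero children

Fix: Switch to LEFT JOIN to retain unmatched parent rows

Corrected query:
SELECT p.name, COUNT(c.id) FROM customers p LEFT JOIN purchases c ON c.customer_id = p.id GROUP BY p.name

Result:
name  | COUNT(c.id)
------+------------
Bob   | 1          
Dave  | 2          
Frank | 0          
Grace | 1          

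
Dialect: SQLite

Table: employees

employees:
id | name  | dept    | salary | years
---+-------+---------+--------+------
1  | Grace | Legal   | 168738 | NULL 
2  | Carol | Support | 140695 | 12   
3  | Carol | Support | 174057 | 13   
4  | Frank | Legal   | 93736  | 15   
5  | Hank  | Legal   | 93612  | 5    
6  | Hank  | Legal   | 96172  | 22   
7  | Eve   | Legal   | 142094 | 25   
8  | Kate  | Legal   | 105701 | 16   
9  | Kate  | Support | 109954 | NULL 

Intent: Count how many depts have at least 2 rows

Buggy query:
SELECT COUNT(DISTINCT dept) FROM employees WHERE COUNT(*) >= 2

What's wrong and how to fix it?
Bug: WHERE filters individual rows, not groups, so a group-level COUNT is invalid there

Fix: Group first with HAVING COUNT(*) >= 2, then COUNT the resulting groups

Corrected query:
SELECT COUNT(*) FROM (SELECT dept FROM employees GROUP BY dept HAVING COUNT(*) >= 2)

Result:
COUNT(*)
--------
2       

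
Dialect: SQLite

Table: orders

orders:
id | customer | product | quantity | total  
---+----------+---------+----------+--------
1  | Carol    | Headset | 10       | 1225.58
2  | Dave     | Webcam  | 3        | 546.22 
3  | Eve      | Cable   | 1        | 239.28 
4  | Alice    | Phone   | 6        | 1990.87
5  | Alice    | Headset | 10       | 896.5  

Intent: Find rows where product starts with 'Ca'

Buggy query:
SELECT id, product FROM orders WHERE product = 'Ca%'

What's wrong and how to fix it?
Bug: '=' compares the literal string including the % character; pattern matching needs LIKE

Fix: Use LIKE for wildcard pattern matching

Corrected query:
SELECT id, product FROM orders WHERE product LIKE 'Ca%'

Result:
id | product
---+--------
3  | Cable  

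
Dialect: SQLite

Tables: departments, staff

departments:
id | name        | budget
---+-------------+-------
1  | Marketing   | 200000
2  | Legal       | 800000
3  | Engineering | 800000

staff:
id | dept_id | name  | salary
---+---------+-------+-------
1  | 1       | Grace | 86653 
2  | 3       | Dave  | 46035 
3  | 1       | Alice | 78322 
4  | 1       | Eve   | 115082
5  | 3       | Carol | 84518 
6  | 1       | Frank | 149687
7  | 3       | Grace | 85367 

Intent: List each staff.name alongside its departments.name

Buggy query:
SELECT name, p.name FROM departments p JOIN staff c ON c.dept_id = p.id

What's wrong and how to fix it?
Bug: Both tables have a 'name' column; the unqualified reference is ambiguous

Fix: Qualify the column with its table alias (c.name)

Corrected query:
SELECT c.name, p.name FROM departments p JOIN staff c ON c.dept_id = p.id

Result:
name  | name       
------+------------
Grace | Marketing  
Dave  | Engineering
Alice | Marketing  
Eve   | Marketing  
Carol | Engineering
Frank | Marketing  
Grace | Engineering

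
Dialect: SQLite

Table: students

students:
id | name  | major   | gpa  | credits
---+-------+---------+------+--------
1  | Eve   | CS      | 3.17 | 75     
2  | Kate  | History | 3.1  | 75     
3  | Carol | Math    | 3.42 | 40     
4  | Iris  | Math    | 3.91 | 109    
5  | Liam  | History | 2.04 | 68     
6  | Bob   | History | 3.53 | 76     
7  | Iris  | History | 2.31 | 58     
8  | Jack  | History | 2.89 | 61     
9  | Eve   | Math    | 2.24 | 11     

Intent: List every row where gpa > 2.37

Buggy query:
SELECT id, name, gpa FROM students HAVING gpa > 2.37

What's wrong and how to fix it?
Bug: HAVING filters the output of aggregation, but this query has no GROUP BY and no aggregate functions, so SQLite rejects it (HAVING clause on a non-aggregate query); the condition here is per row

Fix: Replace HAVING with WHERE since the condition applies to individual rows

Corrected query:
SELECT id, name, gpa FROM students WHERE gpa > 2.37

Result:
id | name  | gpa 
---+-------+-----
1  | Eve   | 3.17
2  | Kate  | 3.1 
3  | Carol | 3.42
4  | Iris  | 3.91
6  | Bob   | 3.53
8  | Jack  | 2.89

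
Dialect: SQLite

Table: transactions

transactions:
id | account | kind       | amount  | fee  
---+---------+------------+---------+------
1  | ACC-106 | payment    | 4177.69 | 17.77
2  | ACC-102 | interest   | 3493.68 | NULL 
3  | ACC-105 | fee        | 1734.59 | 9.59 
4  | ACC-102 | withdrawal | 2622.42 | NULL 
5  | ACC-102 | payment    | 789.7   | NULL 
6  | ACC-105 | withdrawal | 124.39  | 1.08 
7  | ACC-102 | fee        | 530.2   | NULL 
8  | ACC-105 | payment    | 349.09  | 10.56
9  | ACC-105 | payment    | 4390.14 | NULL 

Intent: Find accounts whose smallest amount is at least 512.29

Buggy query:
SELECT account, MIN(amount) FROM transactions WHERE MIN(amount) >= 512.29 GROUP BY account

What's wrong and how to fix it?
Bug: Aggregates like MIN are computed per group after WHERE runs

Fix: Use HAVING for the per-group MIN condition

Corrected query:
SELECT account, MIN(amount) FROM transactions GROUP BY account HAVING MIN(amount) >= 512.29

Result:
account | MIN(amount)
--------+------------
ACC-102 | 530.2      
ACC-106 | 4177.69    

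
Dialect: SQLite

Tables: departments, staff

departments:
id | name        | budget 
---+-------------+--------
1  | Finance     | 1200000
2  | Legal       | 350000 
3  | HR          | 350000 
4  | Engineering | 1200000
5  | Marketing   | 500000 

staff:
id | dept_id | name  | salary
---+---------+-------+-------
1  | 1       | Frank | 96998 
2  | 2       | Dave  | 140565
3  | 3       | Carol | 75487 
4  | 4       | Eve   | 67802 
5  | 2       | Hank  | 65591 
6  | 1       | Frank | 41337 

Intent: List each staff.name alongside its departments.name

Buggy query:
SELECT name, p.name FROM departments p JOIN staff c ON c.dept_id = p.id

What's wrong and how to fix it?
Bug: 'name' exists in both joined tables, so the database can't tell which one is meant

Fix: Qualify the column with its table alias (c.name)

Corrected query:
SELECT c.name, p.name FROM departments p JOIN staff c ON c.dept_id = p.id

Result:
name  | name       
------+------------
Frank | Finance    
Dave  | Legal      
Carol | HR         
Eve   | Engineering
Hank  | Legal      
Frank | Finance    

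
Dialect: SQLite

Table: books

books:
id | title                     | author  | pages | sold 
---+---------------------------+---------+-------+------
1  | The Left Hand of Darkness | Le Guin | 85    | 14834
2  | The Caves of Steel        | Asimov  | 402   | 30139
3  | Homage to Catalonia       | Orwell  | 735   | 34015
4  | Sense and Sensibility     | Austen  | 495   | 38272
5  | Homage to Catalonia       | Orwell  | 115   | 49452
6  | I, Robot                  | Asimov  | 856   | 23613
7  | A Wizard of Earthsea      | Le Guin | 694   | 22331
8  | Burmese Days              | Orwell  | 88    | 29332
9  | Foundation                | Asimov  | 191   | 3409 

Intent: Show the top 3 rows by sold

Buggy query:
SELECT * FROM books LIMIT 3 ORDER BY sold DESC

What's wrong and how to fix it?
Bug: LIMIT must come after ORDER BY

Fix: Sort with ORDER BY, then apply LIMIT

Corrected query:
SELECT * FROM books ORDER BY sold DESC LIMIT 3

Result:
id | title                 | author | pages | sold 
---+-----------------------+--------+-------+------
5  | Homage to Catalonia   | Orwell | 115   | 49452
4  | Sense and Sensibility | Austen | 495   | 38272
3  | Homage to Catalonia   | Orwell | 735   | 34015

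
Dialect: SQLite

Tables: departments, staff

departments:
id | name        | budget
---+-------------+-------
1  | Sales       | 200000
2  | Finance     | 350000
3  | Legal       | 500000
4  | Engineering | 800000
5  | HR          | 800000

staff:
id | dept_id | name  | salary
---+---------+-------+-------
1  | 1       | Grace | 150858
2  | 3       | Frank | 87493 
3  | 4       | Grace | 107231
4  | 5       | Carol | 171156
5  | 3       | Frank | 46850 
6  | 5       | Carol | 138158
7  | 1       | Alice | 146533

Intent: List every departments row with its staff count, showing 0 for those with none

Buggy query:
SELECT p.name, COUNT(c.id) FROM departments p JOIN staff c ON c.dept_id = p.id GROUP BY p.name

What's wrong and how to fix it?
Bug: INNER JOIN drops departments rows that have no matching staff rows

Fix: Switch to LEFT JOIN to retain unmatched parent rows

Corrected query:
SELECT p.name, COUNT(c.id) FROM departments p LEFT JOIN staff c ON c.dept_id = p.id GROUP BY p.name

Result:
name        | COUNT(c.id)
------------+------------
Engineering | 1          
Finance     | 0          
HR          | 2          
Legal       | 2          
Sales       | 2          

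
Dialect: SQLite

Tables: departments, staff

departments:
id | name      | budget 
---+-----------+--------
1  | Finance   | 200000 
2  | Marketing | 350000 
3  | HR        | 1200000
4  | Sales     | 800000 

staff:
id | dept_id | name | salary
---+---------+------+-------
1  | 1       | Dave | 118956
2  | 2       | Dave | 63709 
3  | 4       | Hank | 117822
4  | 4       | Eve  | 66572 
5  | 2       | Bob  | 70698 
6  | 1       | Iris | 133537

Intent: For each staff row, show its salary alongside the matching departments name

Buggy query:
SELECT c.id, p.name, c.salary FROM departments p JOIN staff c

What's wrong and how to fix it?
Bug: JOIN with no ON clause produces a cartesian product; every staff row pairs with every departments row

Fix: Add ON c.dept_id = p.id to the JOIN

Corrected query:
SELECT c.id, p.name, c.salary FROM departments p JOIN staff c ON c.dept_id = p.id

Result:
id | name      | salary
---+-----------+-------
1  | Finance   | 118956
2  | Marketing | 63709 
3  | Sales     | 117822
4  | Sales     | 66572 
5  | Marketing | 70698 
6  | Finance   | 133537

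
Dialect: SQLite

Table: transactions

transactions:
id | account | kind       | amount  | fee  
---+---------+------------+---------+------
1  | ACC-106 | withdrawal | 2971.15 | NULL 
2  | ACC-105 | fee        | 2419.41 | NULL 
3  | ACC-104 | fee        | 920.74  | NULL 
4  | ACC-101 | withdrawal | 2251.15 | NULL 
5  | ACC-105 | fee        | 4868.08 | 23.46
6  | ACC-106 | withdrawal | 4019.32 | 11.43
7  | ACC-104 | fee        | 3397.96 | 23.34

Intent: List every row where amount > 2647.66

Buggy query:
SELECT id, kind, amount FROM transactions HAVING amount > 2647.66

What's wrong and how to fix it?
Bug: This is a non-aggregate query (no GROUP BY, no aggregates), so in SQLite the HAVING clause is invalid here; a row-level condition belongs in WHERE

Fix: Replace HAVING with WHERE since the condition applies to individual rows

Corrected query:
SELECT id, kind, amount FROM transactions WHERE amount > 2647.66

Result:
id | kind       | amount 
---+------------+--------
1  | withdrawal | 2971.15
5  | fee        | 4868.08
6  | withdrawal | 4019.32
7  | fee        | 3397.96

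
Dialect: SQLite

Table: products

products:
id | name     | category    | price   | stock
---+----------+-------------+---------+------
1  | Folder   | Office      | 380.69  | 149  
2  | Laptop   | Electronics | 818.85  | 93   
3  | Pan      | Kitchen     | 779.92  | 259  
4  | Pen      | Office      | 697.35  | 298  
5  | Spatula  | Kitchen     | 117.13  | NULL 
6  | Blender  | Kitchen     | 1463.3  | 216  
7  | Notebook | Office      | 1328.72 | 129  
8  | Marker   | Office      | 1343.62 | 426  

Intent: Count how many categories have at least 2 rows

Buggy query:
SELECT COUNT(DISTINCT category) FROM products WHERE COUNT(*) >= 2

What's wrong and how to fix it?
Bug: WHERE filters individual rows, not groups, so a group-level COUNT is invalid there

Fix: Use a subquery that GROUPs and filters with HAVING, then count its rows

Corrected query:
SELECT COUNT(*) FROM (SELECT category FROM products GROUP BY category HAVING COUNT(*) >= 2)

Result:
COUNT(*)
--------
2       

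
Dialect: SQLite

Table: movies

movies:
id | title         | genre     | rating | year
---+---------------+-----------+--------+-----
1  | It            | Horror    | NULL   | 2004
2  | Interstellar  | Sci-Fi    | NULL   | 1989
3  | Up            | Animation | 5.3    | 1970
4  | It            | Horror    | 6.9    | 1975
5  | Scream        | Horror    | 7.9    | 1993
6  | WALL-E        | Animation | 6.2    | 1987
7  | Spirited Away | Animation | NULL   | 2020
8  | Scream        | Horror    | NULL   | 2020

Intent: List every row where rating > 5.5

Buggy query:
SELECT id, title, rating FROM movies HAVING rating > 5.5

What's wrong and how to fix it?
Bug: HAVING filters the output of aggregation, but this query has no GROUP BY and no aggregate functions, so SQLite rejects it (HAVING clause on a non-aggregate query); the condition here is per row

Fix: Replace HAVING with WHERE since the condition applies to individual rows

Corrected query:
SELECT id, title, rating FROM movies WHERE rating > 5.5

Result:
id | title  | rating
---+--------+-------
4  | It     | 6.9   
5  | Scream | 7.9   
6  | WALL-E | 6.2   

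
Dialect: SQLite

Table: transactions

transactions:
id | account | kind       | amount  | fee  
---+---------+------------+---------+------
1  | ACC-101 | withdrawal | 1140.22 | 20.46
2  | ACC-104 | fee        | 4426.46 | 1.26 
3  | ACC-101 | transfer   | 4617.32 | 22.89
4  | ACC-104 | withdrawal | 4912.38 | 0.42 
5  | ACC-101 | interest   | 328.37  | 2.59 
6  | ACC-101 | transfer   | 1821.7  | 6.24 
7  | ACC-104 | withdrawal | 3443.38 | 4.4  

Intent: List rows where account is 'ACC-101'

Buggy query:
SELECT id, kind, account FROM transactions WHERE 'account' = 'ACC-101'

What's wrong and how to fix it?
Bug: 'account' in single quotes is a string literal, not the column; the comparison is literal-vs-literal and never true

Fix: Reference the column as account without single quotes

Corrected query:
SELECT id, kind, account FROM transactions WHERE account = 'ACC-101'

Result:
id | kind       | account
---+------------+--------
1  | withdrawal | ACC-101
3  | transfer   | ACC-101
5  | interest   | ACC-101
6  | transfer   | ACC-101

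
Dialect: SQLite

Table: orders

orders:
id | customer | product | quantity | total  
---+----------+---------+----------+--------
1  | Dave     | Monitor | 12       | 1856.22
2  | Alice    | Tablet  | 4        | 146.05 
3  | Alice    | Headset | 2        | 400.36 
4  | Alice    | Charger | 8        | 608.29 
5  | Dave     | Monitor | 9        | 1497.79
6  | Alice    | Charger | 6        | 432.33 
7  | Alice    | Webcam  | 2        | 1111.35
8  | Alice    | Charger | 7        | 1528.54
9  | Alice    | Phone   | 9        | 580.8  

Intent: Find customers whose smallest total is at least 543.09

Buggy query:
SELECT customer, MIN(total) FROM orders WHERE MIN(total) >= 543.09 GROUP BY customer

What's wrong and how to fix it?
Bug: Aggregates like MIN are computed per group after WHERE runs

Fix: Use HAVING for the per-group MIN condition

Corrected query:
SELECT customer, MIN(total) FROM orders GROUP BY customer HAVING MIN(total) >= 543.09

Result:
customer | MIN(total)
---------+-----------
Dave     | 1497.79   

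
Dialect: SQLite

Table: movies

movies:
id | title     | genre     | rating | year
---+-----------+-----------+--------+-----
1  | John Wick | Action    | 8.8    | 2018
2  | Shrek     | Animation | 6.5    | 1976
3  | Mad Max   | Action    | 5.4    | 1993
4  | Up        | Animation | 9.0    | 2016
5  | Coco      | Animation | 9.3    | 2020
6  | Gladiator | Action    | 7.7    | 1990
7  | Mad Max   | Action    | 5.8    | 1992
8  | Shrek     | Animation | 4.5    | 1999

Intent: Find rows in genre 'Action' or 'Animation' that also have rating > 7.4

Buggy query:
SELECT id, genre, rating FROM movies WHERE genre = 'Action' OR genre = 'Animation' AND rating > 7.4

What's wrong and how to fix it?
Bug: Without parentheses, AND is evaluated before OR, so the rating filter only applies to the 'Animation' branch

Fix: Group the OR with parentheses (or use IN), then AND the threshold

Corrected query:
SELECT id, genre, rating FROM movies WHERE (genre = 'Action' OR genre = 'Animation') AND rating > 7.4

Result:
id | genre     | rating
---+-----------+-------
1  | Action    | 8.8   
4  | Animation | 9     
5  | Animation | 9.3   
6  | Action    | 7.7   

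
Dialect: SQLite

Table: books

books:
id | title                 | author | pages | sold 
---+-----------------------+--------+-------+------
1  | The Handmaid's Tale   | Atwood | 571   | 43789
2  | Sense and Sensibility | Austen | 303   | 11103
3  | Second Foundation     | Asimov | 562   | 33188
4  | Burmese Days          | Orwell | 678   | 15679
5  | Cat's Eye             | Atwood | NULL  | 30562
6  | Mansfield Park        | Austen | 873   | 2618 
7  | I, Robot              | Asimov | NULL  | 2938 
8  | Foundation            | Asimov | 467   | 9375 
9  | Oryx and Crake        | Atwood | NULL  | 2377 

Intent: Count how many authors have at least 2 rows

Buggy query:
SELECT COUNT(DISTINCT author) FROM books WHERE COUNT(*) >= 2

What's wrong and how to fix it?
Bug: WHERE filters individual rows, not groups, so a group-level COUNT is invalid there

Fix: Group first with HAVING COUNT(*) >= 2, then COUNT the resulting groups

Corrected query:
SELECT COUNT(*) FROM (SELECT author FROM books GROUP BY author HAVING COUNT(*) >= 2)

Result:
COUNT(*)
--------
3       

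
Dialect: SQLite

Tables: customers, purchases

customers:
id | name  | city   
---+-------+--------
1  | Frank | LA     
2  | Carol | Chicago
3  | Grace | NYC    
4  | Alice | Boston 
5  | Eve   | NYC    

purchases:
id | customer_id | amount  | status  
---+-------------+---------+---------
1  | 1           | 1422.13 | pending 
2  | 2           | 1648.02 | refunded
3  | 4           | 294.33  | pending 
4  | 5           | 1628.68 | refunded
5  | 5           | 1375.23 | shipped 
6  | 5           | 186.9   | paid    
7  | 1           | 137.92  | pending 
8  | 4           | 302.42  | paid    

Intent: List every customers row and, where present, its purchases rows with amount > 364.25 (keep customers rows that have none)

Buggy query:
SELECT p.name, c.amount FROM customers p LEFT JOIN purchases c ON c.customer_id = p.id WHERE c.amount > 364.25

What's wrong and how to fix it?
Bug: A WHERE condition on the right-hand table after LEFT JOIN drops unmatched parents

Fix: Put 'c.amount > 364.25' in the JOIN's ON clause instead of WHERE

Corrected query:
SELECT p.name, c.amount FROM customers p LEFT JOIN purchases c ON c.customer_id = p.id AND c.amount > 364.25

Result:
name  | amount 
------+--------
Frank | 1422.13
Carol | 1648.02
Grace | NULL   
Alice | NULL   
Eve   | 1375.23
Eve   | 1628.68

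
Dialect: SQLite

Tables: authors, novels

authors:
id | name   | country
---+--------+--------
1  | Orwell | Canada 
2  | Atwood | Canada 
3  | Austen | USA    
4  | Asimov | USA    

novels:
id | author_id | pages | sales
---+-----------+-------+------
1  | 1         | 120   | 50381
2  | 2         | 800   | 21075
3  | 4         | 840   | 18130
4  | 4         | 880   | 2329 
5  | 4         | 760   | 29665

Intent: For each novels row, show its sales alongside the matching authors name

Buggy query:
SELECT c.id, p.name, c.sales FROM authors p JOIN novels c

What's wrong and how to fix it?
Bug: JOIN with no ON clause produces a cartesian product; every novels row pairs with every authors row

Fix: Specify the join condition linking the foreign key to the parent id

Corrected query:
SELECT c.id, p.name, c.sales FROM authors p JOIN novels c ON c.author_id = p.id

Result:
id | name   | sales
---+--------+------
1  | Orwell | 50381
2  | Atwood | 21075
3  | Asimov | 18130
4  | Asimov | 2329 
5  | Asimov | 29665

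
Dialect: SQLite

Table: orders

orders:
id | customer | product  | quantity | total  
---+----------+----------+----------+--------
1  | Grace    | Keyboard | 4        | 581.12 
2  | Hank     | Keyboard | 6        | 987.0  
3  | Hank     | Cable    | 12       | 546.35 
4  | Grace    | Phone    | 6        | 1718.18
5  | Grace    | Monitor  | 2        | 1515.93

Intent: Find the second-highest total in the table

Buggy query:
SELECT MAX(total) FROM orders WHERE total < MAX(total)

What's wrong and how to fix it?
Bug: The inner MAX is an aggregate inside WHERE, which is not allowed

Fix: Compute the overall MAX in a subquery, then take MAX of rows below it

Corrected query:
SELECT MAX(total) FROM orders WHERE total < (SELECT MAX(total) FROM orders)

Result:
MAX(total)
----------
1515.93   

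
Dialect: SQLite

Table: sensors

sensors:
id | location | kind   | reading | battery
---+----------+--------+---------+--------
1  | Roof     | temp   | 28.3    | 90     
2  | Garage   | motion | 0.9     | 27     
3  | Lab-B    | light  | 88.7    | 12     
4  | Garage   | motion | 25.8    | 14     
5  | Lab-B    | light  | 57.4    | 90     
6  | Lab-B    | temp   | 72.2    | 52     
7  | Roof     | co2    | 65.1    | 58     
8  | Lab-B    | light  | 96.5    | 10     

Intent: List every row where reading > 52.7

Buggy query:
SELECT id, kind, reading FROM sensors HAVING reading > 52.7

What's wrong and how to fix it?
Bug: This is a non-aggregate query (no GROUP BY, no aggregates), so in SQLite the HAVING clause is invalid here; a row-level condition belongs in WHERE

Fix: Use WHERE for row-level filtering

Corrected query:
SELECT id, kind, reading FROM sensors WHERE reading > 52.7

Result:
id | kind  | reading
---+-------+--------
3  | light | 88.7   
5  | light | 57.4   
6  | temp  | 72.2   
7  | co2   | 65.1   
8  | light | 96.5   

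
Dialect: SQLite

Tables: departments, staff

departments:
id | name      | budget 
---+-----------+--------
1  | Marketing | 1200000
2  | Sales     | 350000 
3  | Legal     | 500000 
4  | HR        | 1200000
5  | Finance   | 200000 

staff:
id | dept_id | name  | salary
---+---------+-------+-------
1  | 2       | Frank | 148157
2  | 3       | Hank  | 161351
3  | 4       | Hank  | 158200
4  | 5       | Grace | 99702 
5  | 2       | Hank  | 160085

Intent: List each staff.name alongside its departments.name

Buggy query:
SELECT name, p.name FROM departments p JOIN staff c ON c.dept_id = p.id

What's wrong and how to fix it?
Bug: 'name' exists in both joined tables, so the database can't tell which one is meant

Fix: Prefix ambiguous columns with the table alias

Corrected query:
SELECT c.name, p.name FROM departments p JOIN staff c ON c.dept_id = p.id

Result:
name  | name   
------+--------
Frank | Sales  
Hank  | Legal  
Hank  | HR     
Grace | Finance
Hank  | Sales  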